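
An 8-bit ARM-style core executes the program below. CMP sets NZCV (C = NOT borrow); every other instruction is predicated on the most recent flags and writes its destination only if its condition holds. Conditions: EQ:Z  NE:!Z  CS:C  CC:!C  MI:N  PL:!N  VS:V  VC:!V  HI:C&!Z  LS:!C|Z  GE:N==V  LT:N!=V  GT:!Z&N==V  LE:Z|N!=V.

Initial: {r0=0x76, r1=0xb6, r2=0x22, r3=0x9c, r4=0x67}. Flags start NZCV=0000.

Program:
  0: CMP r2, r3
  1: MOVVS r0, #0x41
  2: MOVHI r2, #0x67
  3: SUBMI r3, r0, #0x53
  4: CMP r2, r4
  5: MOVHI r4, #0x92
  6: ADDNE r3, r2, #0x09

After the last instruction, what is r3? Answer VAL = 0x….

VAL = 0x2b

0: ✓ CMP  NZCV=1001
1: ✓ MOVVS  r0←0x41
2: · MOVHI
3: ✓ SUBMI  r3←0xee
4: ✓ CMP  NZCV=1000
5: · MOVHI
6: ✓ ADDNE  r3←0x2b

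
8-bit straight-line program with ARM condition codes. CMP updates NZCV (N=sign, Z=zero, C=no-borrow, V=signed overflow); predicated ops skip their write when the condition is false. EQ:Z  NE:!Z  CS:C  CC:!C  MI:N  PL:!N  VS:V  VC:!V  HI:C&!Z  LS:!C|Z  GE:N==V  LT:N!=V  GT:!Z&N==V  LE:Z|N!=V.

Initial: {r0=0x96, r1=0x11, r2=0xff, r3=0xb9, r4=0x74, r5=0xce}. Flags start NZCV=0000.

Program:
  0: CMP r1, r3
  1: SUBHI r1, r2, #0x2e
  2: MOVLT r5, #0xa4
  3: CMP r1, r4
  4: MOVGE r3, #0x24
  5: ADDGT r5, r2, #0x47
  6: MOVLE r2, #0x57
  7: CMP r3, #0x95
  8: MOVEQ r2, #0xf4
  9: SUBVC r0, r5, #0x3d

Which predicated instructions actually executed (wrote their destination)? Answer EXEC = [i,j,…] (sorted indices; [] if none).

0: ✓ CMP  NZCV=0000
1: · SUBHI
2: · MOVLT
3: ✓ CMP  NZCV=1000
4: · MOVGE
5: · ADDGT
6: ✓ MOVLE  r2←0x57
7: ✓ CMP  NZCV=0010
8: · MOVEQ
9: ✓ SUBVC  r0←0x91

EXEC = [6,9]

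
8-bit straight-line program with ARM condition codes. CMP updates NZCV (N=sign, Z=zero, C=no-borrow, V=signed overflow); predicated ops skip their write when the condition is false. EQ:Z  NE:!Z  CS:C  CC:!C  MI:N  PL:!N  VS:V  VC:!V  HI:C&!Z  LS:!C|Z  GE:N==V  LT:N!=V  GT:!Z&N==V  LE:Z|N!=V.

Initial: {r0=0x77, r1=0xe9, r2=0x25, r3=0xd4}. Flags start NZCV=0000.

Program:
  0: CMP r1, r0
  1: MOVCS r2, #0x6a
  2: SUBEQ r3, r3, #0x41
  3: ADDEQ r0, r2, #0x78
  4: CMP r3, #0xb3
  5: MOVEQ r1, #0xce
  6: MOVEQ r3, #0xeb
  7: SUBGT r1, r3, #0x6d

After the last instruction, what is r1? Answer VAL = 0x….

[0] flags=0011 → (cmp)
[1] flags=0011 CS?T → r2=0x6a
[2] flags=0011 EQ?F → skip
[3] flags=0011 EQ?F → skip
[4] flags=0010 → (cmp)
[5] flags=0010 EQ?F → skip
[6] flags=0010 EQ?F → skip
[7] flags=0010 GT?T → r1=0x67

VAL = 0x67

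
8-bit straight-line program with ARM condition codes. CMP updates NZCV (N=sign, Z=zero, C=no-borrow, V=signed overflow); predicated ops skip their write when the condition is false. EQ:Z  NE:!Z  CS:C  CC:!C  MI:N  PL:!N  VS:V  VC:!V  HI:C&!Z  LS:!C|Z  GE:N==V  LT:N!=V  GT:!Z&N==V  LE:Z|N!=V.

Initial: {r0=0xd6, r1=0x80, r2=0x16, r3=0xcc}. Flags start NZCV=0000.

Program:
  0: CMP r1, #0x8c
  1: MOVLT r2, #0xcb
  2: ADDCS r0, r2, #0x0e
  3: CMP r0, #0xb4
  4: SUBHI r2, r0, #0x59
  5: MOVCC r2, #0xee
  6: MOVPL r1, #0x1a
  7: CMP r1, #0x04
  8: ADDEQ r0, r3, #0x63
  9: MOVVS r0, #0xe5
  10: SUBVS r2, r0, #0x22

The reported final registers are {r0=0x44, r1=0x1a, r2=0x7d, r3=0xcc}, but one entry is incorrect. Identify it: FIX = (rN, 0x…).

FIX = (r0, 0xd6)

[0] flags=1000 → (cmp)
[1] flags=1000 LT?T → r2=0xcb
[2] flags=1000 CS?F → skip
[3] flags=0010 → (cmp)
[4] flags=0010 HI?T → r2=0x7d
[5] flags=0010 CC?F → skip
[6] flags=0010 PL?T → r1=0x1a
[7] flags=0010 → (cmp)
[8] flags=0010 EQ?F → skip
[9] flags=0010 VS?F → skip
[10] flags=0010 VS?F → skip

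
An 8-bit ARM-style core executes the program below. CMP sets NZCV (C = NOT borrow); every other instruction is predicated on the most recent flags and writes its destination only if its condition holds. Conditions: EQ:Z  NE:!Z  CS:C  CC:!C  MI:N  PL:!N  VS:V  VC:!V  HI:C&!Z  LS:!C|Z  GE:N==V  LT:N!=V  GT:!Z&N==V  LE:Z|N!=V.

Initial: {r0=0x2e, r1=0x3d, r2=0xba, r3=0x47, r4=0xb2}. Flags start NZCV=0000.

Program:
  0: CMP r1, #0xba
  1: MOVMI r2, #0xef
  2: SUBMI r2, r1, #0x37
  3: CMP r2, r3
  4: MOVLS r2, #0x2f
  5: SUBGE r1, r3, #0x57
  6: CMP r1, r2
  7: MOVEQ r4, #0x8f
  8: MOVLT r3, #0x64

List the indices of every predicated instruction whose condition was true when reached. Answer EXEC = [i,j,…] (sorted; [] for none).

[0] flags=1001 → (cmp)
[1] flags=1001 MI?T → r2=0xef
[2] flags=1001 MI?T → r2=0x06
[3] flags=1000 → (cmp)
[4] flags=1000 LS?T → r2=0x2f
[5] flags=1000 GE?F → skip
[6] flags=0010 → (cmp)
[7] flags=0010 EQ?F → skip
[8] flags=0010 LT?F → skip

EXEC = [1,2,4]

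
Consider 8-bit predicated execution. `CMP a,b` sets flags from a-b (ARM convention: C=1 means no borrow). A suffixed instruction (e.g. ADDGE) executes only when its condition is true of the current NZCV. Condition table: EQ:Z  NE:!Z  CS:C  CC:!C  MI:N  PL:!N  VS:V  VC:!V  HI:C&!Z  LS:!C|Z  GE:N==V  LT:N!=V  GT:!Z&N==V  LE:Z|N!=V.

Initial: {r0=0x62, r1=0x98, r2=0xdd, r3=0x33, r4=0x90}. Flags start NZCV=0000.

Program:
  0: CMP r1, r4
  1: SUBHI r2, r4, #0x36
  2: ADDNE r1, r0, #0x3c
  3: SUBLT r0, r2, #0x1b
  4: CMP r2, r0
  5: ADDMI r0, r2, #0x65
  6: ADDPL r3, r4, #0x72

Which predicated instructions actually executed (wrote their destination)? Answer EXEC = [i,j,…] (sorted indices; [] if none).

[0] flags=0010 → (cmp)
[1] flags=0010 HI?T → r2=0x5a
[2] flags=0010 NE?T → r1=0x9e
[3] flags=0010 LT?F → skip
[4] flags=1000 → (cmp)
[5] flags=1000 MI?T → r0=0xbf
[6] flags=1000 PL?F → skip

EXEC = [1,2,5]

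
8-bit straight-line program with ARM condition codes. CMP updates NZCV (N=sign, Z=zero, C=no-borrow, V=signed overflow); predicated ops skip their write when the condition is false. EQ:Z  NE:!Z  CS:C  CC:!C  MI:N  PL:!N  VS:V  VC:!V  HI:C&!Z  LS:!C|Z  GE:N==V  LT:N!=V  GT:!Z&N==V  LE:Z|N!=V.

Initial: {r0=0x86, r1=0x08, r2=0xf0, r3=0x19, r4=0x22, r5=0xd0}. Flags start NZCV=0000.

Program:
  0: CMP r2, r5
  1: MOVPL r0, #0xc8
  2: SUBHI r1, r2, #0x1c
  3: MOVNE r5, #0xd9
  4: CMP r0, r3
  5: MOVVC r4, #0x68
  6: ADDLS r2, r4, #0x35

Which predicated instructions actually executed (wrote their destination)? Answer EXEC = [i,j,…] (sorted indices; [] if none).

[0] flags=0010 → (cmp)
[1] flags=0010 PL?T → r0=0xc8
[2] flags=0010 HI?T → r1=0xd4
[3] flags=0010 NE?T → r5=0xd9
[4] flags=1010 → (cmp)
[5] flags=1010 VC?T → r4=0x68
[6] flags=1010 LS?F → skip

EXEC = [1,2,3,5]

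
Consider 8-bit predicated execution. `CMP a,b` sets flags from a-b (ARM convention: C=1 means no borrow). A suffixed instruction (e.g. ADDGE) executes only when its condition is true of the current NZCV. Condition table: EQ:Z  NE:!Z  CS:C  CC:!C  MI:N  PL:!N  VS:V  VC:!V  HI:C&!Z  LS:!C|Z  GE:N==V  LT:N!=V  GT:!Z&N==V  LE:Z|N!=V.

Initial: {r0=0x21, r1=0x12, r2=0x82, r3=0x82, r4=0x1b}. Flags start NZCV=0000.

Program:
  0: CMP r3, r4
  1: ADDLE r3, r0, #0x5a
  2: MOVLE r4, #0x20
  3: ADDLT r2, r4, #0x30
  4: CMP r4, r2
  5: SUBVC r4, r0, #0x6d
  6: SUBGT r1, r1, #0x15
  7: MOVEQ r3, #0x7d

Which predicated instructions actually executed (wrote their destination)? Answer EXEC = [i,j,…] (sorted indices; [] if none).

0: ✓ CMP  NZCV=0011
1: ✓ ADDLE  r3←0x7b
2: ✓ MOVLE  r4←0x20
3: ✓ ADDLT  r2←0x50
4: ✓ CMP  NZCV=1000
5: ✓ SUBVC  r4←0xb4
6: · SUBGT
7: · MOVEQ

EXEC = [1,2,3,5]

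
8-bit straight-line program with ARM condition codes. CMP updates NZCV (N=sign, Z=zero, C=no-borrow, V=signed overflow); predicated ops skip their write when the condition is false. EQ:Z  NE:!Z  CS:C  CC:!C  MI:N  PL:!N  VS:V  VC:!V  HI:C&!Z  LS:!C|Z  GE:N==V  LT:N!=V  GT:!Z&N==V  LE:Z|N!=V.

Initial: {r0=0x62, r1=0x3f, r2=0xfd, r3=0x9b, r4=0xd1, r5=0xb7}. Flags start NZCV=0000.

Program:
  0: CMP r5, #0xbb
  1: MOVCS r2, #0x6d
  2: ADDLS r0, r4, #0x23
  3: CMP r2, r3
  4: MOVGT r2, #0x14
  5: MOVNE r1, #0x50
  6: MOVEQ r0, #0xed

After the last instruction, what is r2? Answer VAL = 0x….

VAL = 0x14

[0] flags=1000 → (cmp)
[1] flags=1000 CS?F → skip
[2] flags=1000 LS?T → r0=0xf4
[3] flags=0010 → (cmp)
[4] flags=0010 GT?T → r2=0x14
[5] flags=0010 NE?T → r1=0x50
[6] flags=0010 EQ?F → skip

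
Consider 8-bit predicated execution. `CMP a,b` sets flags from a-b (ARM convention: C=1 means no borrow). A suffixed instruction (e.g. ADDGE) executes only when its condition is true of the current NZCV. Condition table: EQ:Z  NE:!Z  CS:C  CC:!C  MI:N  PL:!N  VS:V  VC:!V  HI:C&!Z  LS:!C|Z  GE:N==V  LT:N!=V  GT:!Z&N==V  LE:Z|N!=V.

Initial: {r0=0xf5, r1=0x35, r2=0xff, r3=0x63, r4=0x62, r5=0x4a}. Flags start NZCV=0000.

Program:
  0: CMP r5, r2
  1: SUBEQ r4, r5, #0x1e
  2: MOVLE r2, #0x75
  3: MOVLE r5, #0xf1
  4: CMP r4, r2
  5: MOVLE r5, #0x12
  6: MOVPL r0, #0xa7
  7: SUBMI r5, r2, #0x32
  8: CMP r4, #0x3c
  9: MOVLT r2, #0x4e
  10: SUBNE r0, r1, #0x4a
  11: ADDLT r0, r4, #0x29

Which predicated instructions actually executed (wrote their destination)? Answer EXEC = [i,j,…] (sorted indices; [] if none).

[0] flags=0000 → (cmp)
[1] flags=0000 EQ?F → skip
[2] flags=0000 LE?F → skip
[3] flags=0000 LE?F → skip
[4] flags=0000 → (cmp)
[5] flags=0000 LE?F → skip
[6] flags=0000 PL?T → r0=0xa7
[7] flags=0000 MI?F → skip
[8] flags=0010 → (cmp)
[9] flags=0010 LT?F → skip
[10] flags=0010 NE?T → r0=0xeb
[11] flags=0010 LT?F → skip

EXEC = [6,10]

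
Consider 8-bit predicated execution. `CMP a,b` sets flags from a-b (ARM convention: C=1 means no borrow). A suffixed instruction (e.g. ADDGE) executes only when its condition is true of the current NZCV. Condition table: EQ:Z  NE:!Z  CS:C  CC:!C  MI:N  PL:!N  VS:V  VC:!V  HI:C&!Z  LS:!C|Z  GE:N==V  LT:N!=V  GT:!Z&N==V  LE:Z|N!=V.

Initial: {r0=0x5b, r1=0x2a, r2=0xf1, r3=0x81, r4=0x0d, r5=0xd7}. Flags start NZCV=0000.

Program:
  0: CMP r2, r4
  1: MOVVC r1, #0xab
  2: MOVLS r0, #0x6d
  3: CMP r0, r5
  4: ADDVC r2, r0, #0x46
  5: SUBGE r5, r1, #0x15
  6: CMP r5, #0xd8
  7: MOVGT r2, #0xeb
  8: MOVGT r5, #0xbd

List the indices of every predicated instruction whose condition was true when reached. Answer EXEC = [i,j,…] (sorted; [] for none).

EXEC = [1,5]

0: ✓ CMP  NZCV=1010
1: ✓ MOVVC  r1←0xab
2: · MOVLS
3: ✓ CMP  NZCV=1001
4: · ADDVC
5: ✓ SUBGE  r5←0x96
6: ✓ CMP  NZCV=1000
7: · MOVGT
8: · MOVGT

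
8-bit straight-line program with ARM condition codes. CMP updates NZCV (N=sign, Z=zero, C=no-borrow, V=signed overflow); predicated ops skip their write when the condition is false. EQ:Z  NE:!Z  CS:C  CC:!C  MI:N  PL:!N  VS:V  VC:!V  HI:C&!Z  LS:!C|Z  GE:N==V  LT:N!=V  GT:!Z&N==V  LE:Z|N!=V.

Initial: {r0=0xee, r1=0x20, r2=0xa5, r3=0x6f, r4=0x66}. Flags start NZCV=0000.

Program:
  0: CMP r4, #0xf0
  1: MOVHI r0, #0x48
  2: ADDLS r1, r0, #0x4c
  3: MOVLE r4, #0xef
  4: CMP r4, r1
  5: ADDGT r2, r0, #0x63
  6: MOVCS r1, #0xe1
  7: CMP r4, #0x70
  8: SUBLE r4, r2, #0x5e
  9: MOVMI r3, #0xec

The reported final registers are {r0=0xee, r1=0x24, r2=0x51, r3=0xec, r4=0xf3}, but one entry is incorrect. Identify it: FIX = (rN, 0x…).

FIX = (r1, 0xe1)

[0] flags=0000 → (cmp)
[1] flags=0000 HI?F → skip
[2] flags=0000 LS?T → r1=0x3a
[3] flags=0000 LE?F → skip
[4] flags=0010 → (cmp)
[5] flags=0010 GT?T → r2=0x51
[6] flags=0010 CS?T → r1=0xe1
[7] flags=1000 → (cmp)
[8] flags=1000 LE?T → r4=0xf3
[9] flags=1000 MI?T → r3=0xec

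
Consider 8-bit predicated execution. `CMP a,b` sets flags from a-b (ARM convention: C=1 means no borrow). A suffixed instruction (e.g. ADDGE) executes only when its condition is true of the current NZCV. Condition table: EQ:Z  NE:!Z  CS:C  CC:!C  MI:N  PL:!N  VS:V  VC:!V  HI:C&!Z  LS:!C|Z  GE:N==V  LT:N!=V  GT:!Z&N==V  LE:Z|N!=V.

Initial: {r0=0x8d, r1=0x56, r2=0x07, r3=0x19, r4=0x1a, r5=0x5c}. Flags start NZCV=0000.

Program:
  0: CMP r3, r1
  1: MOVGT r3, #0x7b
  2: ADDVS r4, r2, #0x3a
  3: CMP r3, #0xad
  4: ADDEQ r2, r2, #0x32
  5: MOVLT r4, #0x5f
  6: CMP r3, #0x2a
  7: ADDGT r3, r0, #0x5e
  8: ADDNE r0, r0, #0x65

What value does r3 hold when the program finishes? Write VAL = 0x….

VAL = 0x19

[0] flags=1000 → (cmp)
[1] flags=1000 GT?F → skip
[2] flags=1000 VS?F → skip
[3] flags=0000 → (cmp)
[4] flags=0000 EQ?F → skip
[5] flags=0000 LT?F → skip
[6] flags=1000 → (cmp)
[7] flags=1000 GT?F → skip
[8] flags=1000 NE?T → r0=0xf2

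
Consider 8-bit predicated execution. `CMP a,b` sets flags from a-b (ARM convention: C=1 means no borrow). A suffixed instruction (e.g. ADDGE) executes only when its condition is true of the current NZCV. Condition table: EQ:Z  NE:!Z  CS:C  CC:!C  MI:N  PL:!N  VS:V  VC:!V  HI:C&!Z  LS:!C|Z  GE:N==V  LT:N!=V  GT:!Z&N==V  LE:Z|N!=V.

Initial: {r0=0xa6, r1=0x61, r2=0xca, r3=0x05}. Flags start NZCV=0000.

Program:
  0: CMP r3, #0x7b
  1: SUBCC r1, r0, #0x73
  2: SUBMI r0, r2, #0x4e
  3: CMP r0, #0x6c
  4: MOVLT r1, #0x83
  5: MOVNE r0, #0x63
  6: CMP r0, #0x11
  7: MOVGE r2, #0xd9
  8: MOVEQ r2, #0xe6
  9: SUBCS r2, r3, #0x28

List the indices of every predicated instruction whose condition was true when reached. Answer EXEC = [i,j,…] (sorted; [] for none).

[0] flags=1000 → (cmp)
[1] flags=1000 CC?T → r1=0x33
[2] flags=1000 MI?T → r0=0x7c
[3] flags=0010 → (cmp)
[4] flags=0010 LT?F → skip
[5] flags=0010 NE?T → r0=0x63
[6] flags=0010 → (cmp)
[7] flags=0010 GE?T → r2=0xd9
[8] flags=0010 EQ?F → skip
[9] flags=0010 CS?T → r2=0xdd

EXEC = [1,2,5,7,9]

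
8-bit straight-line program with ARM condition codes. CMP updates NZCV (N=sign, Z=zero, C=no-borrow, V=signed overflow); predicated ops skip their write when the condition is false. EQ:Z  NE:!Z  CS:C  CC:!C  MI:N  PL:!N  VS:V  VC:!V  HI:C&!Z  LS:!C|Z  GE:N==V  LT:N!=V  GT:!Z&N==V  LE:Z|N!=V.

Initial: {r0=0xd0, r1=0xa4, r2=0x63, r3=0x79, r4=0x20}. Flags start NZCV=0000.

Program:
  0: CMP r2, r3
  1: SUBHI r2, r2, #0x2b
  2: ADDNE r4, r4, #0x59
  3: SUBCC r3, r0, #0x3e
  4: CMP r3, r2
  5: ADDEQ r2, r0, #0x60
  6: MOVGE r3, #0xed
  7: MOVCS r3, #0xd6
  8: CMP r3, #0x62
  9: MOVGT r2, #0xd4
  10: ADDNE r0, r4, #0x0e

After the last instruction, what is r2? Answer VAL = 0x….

0: ✓ CMP  NZCV=1000
1: · SUBHI
2: ✓ ADDNE  r4←0x79
3: ✓ SUBCC  r3←0x92
4: ✓ CMP  NZCV=0011
5: · ADDEQ
6: · MOVGE
7: ✓ MOVCS  r3←0xd6
8: ✓ CMP  NZCV=0011
9: · MOVGT
10: ✓ ADDNE  r0←0x87

VAL = 0x63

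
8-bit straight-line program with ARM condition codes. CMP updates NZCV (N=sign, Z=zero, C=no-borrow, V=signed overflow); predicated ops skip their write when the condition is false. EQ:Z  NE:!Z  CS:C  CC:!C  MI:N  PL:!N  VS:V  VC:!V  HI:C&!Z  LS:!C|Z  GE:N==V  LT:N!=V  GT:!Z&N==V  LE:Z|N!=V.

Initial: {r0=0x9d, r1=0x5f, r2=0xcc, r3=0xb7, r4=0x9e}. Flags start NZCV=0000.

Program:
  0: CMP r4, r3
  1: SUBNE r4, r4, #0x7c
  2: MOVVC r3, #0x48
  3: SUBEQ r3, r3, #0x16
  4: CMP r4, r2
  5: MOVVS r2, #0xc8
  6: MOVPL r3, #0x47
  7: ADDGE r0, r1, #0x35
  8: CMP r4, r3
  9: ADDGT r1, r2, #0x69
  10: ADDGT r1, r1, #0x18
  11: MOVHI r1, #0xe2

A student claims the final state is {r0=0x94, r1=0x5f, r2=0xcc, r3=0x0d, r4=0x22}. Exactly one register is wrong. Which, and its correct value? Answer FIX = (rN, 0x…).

FIX = (r3, 0x47)

0: ✓ CMP  NZCV=1000
1: ✓ SUBNE  r4←0x22
2: ✓ MOVVC  r3←0x48
3: · SUBEQ
4: ✓ CMP  NZCV=0000
5: · MOVVS
6: ✓ MOVPL  r3←0x47
7: ✓ ADDGE  r0←0x94
8: ✓ CMP  NZCV=1000
9: · ADDGT
10: · ADDGT
11: · MOVHI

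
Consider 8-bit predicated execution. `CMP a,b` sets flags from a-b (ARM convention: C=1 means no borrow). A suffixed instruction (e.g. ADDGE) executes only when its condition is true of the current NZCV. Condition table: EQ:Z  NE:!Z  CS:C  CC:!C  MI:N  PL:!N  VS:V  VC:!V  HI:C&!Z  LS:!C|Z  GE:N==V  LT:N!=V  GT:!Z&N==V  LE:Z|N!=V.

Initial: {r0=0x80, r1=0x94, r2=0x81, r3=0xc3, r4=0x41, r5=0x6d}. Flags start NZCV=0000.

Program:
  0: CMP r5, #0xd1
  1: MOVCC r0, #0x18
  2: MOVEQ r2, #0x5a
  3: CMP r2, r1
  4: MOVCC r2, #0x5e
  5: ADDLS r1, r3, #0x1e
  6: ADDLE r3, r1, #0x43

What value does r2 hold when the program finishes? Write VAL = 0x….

VAL = 0x5e

[0] flags=1001 → (cmp)
[1] flags=1001 CC?T → r0=0x18
[2] flags=1001 EQ?F → skip
[3] flags=1000 → (cmp)
[4] flags=1000 CC?T → r2=0x5e
[5] flags=1000 LS?T → r1=0xe1
[6] flags=1000 LE?T → r3=0x24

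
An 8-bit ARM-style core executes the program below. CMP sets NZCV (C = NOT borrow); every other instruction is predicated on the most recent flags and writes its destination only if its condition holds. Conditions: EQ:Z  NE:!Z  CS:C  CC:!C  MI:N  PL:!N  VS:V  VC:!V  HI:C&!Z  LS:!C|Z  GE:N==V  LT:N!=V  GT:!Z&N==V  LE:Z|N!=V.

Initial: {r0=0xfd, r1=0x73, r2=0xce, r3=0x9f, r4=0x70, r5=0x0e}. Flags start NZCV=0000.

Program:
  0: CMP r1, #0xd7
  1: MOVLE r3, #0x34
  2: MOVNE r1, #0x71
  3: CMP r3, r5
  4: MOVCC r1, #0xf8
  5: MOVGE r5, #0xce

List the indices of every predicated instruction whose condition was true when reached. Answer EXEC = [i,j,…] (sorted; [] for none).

EXEC = [2]

[0] flags=1001 → (cmp)
[1] flags=1001 LE?F → skip
[2] flags=1001 NE?T → r1=0x71
[3] flags=1010 → (cmp)
[4] flags=1010 CC?F → skip
[5] flags=1010 GE?F → skip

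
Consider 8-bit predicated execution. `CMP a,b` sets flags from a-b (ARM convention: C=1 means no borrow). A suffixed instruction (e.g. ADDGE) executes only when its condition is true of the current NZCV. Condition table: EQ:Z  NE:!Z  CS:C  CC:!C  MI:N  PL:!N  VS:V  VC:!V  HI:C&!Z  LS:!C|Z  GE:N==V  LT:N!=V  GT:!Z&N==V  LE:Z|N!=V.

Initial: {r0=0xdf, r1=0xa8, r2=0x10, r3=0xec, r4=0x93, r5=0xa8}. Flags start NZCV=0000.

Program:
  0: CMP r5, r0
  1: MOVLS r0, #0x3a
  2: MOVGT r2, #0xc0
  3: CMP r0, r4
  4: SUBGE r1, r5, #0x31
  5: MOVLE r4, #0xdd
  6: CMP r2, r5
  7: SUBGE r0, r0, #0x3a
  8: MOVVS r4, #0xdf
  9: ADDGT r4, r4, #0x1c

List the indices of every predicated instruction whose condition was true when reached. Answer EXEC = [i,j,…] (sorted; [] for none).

[0] flags=1000 → (cmp)
[1] flags=1000 LS?T → r0=0x3a
[2] flags=1000 GT?F → skip
[3] flags=1001 → (cmp)
[4] flags=1001 GE?T → r1=0x77
[5] flags=1001 LE?F → skip
[6] flags=0000 → (cmp)
[7] flags=0000 GE?T → r0=0x00
[8] flags=0000 VS?F → skip
[9] flags=0000 GT?T → r4=0xaf

EXEC = [1,4,7,9]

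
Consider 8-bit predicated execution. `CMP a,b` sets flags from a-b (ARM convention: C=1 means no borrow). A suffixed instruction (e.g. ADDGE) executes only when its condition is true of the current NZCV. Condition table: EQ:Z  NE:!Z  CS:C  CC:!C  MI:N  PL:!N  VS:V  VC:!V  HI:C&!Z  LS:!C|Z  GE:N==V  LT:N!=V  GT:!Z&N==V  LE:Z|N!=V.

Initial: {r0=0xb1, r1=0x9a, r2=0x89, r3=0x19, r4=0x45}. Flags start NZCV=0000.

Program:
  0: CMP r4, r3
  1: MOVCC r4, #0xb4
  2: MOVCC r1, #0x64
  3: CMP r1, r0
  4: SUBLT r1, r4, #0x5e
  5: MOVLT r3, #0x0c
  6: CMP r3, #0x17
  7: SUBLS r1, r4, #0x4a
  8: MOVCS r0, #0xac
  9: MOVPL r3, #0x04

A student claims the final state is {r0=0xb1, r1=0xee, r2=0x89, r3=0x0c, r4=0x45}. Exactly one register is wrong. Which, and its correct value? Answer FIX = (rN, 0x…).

0: ✓ CMP  NZCV=0010
1: · MOVCC
2: · MOVCC
3: ✓ CMP  NZCV=1000
4: ✓ SUBLT  r1←0xe7
5: ✓ MOVLT  r3←0x0c
6: ✓ CMP  NZCV=1000
7: ✓ SUBLS  r1←0xfb
8: · MOVCS
9: · MOVPL

FIX = (r1, 0xfb)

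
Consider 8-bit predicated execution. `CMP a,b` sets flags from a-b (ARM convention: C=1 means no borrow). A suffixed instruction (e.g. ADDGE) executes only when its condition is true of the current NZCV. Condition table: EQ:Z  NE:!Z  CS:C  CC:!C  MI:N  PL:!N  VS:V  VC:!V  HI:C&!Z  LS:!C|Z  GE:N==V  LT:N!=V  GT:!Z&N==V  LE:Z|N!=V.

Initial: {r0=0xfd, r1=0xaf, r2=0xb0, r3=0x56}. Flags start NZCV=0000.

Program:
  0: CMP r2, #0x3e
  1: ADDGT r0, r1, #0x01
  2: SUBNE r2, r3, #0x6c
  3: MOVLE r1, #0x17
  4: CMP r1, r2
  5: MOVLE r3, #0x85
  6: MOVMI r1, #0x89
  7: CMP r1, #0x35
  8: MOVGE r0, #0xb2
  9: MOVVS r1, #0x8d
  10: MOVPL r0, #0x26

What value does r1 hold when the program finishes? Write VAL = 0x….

VAL = 0x17

[0] flags=0011 → (cmp)
[1] flags=0011 GT?F → skip
[2] flags=0011 NE?T → r2=0xea
[3] flags=0011 LE?T → r1=0x17
[4] flags=0000 → (cmp)
[5] flags=0000 LE?F → skip
[6] flags=0000 MI?F → skip
[7] flags=1000 → (cmp)
[8] flags=1000 GE?F → skip
[9] flags=1000 VS?F → skip
[10] flags=1000 PL?F → skip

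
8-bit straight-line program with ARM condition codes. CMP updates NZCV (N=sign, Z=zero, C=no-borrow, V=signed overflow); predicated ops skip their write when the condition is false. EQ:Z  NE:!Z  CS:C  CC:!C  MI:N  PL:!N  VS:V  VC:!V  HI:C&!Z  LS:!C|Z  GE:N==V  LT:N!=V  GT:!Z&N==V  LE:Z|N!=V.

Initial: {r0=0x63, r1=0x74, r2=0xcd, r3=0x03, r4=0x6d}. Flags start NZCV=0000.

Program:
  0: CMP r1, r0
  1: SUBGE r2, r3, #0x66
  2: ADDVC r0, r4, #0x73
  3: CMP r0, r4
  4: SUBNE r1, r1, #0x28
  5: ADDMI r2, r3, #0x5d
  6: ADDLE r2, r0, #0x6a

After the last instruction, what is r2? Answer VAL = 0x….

[0] flags=0010 → (cmp)
[1] flags=0010 GE?T → r2=0x9d
[2] flags=0010 VC?T → r0=0xe0
[3] flags=0011 → (cmp)
[4] flags=0011 NE?T → r1=0x4c
[5] flags=0011 MI?F → skip
[6] flags=0011 LE?T → r2=0x4a

VAL = 0x4a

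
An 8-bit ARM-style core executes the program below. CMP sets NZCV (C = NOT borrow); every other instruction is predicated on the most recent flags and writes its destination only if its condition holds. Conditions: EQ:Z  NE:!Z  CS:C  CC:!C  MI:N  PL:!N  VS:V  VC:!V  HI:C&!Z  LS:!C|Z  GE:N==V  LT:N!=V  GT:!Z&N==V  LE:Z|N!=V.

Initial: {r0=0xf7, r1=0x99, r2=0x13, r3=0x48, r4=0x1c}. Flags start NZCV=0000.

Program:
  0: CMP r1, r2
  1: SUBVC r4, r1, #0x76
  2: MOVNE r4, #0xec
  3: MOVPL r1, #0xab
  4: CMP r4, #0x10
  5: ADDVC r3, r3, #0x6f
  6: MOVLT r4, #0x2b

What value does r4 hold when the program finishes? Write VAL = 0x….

0: ✓ CMP  NZCV=1010
1: ✓ SUBVC  r4←0x23
2: ✓ MOVNE  r4←0xec
3: · MOVPL
4: ✓ CMP  NZCV=1010
5: ✓ ADDVC  r3←0xb7
6: ✓ MOVLT  r4←0x2b

VAL = 0x2b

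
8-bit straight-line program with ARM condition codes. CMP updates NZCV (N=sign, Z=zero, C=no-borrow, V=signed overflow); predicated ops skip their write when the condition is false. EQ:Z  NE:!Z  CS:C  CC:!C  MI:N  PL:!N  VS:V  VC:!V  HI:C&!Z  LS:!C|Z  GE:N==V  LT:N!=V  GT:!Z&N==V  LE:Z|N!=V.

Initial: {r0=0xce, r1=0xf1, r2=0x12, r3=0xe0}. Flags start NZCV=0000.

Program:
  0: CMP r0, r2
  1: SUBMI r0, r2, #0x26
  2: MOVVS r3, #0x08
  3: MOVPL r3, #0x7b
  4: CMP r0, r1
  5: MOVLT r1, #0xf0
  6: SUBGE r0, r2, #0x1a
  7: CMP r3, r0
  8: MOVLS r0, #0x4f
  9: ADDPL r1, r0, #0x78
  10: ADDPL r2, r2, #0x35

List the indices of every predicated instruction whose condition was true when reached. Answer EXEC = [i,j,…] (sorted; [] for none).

[0] flags=1010 → (cmp)
[1] flags=1010 MI?T → r0=0xec
[2] flags=1010 VS?F → skip
[3] flags=1010 PL?F → skip
[4] flags=1000 → (cmp)
[5] flags=1000 LT?T → r1=0xf0
[6] flags=1000 GE?F → skip
[7] flags=1000 → (cmp)
[8] flags=1000 LS?T → r0=0x4f
[9] flags=1000 PL?F → skip
[10] flags=1000 PL?F → skip

EXEC = [1,5,8]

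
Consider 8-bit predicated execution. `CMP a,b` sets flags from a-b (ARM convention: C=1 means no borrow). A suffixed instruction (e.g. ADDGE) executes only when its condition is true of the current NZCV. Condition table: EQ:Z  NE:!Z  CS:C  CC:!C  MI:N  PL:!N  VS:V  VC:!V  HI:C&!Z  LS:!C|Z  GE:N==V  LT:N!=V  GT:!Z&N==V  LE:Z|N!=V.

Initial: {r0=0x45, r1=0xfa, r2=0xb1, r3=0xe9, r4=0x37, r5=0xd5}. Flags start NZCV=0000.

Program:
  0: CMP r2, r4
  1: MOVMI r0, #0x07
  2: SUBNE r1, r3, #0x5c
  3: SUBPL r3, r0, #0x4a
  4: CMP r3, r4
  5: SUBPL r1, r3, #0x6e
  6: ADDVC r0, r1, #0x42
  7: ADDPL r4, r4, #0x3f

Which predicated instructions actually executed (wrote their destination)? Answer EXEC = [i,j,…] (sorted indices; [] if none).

0: ✓ CMP  NZCV=0011
1: · MOVMI
2: ✓ SUBNE  r1←0x8d
3: ✓ SUBPL  r3←0xfb
4: ✓ CMP  NZCV=1010
5: · SUBPL
6: ✓ ADDVC  r0←0xcf
7: · ADDPL

EXEC = [2,3,6]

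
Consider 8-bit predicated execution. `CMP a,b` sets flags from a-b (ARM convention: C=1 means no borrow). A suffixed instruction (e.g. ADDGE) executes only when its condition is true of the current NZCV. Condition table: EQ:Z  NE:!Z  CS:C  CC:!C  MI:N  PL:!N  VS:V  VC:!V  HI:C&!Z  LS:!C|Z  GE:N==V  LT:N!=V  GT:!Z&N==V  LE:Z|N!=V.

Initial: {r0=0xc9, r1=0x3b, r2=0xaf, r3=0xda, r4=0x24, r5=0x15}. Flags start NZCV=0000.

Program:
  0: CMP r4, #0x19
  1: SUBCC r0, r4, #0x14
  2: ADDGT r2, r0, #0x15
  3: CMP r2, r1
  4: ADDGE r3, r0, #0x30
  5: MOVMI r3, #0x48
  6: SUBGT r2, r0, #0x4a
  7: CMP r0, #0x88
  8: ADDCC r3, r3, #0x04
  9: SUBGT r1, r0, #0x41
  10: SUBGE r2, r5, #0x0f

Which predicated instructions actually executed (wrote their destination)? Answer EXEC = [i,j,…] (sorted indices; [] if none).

0: ✓ CMP  NZCV=0010
1: · SUBCC
2: ✓ ADDGT  r2←0xde
3: ✓ CMP  NZCV=1010
4: · ADDGE
5: ✓ MOVMI  r3←0x48
6: · SUBGT
7: ✓ CMP  NZCV=0010
8: · ADDCC
9: ✓ SUBGT  r1←0x88
10: ✓ SUBGE  r2←0x06

EXEC = [2,5,9,10]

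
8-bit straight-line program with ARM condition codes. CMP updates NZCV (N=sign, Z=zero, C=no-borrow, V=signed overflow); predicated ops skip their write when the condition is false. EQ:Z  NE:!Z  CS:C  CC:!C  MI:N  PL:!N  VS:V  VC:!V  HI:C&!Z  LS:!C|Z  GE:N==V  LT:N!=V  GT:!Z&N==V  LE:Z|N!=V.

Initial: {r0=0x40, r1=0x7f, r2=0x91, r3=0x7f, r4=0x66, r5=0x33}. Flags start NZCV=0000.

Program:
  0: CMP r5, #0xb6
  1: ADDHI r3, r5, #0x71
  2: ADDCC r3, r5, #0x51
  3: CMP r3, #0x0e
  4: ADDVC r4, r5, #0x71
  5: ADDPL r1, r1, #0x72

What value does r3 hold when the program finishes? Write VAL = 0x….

VAL = 0x84

0: ✓ CMP  NZCV=0000
1: · ADDHI
2: ✓ ADDCC  r3←0x84
3: ✓ CMP  NZCV=0011
4: · ADDVC
5: ✓ ADDPL  r1←0xf1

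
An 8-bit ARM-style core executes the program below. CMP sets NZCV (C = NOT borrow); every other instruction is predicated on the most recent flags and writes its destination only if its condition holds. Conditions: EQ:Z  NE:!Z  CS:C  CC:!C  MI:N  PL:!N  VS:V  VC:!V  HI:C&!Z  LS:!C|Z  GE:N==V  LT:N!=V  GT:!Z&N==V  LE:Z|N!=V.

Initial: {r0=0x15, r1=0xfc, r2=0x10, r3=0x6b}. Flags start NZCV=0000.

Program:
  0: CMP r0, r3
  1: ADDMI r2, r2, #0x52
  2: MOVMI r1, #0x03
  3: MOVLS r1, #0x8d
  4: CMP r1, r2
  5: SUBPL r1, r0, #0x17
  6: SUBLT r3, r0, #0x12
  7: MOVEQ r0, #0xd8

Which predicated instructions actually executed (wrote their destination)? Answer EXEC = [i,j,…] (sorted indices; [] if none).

EXEC = [1,2,3,5,6]

0: ✓ CMP  NZCV=1000
1: ✓ ADDMI  r2←0x62
2: ✓ MOVMI  r1←0x03
3: ✓ MOVLS  r1←0x8d
4: ✓ CMP  NZCV=0011
5: ✓ SUBPL  r1←0xfe
6: ✓ SUBLT  r3←0x03
7: · MOVEQ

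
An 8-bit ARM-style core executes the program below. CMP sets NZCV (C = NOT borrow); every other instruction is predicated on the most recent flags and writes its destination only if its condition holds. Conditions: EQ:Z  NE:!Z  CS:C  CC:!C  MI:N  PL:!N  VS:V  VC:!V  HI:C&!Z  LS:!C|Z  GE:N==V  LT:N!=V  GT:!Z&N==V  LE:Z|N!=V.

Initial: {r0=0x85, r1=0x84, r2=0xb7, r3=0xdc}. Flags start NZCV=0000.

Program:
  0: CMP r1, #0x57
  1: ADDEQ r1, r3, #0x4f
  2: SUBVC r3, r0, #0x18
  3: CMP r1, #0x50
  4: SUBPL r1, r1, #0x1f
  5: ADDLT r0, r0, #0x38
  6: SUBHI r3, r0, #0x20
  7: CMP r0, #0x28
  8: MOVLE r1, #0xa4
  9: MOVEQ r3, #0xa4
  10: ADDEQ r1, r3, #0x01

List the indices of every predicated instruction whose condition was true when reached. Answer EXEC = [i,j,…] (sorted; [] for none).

EXEC = [4,5,6,8]

0: ✓ CMP  NZCV=0011
1: · ADDEQ
2: · SUBVC
3: ✓ CMP  NZCV=0011
4: ✓ SUBPL  r1←0x65
5: ✓ ADDLT  r0←0xbd
6: ✓ SUBHI  r3←0x9d
7: ✓ CMP  NZCV=1010
8: ✓ MOVLE  r1←0xa4
9: · MOVEQ
10: · ADDEQ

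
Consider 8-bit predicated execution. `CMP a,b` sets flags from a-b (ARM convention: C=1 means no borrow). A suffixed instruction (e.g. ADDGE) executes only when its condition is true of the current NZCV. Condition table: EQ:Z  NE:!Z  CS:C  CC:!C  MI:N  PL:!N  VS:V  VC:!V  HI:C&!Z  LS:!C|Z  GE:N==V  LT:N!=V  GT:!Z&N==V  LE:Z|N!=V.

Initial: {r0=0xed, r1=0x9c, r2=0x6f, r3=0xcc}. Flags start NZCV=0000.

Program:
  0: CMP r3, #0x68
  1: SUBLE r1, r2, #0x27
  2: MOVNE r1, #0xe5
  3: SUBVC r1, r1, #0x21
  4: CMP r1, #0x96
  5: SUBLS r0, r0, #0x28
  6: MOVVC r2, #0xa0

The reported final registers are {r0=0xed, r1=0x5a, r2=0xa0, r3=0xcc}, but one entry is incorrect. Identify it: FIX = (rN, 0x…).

FIX = (r1, 0xe5)

[0] flags=0011 → (cmp)
[1] flags=0011 LE?T → r1=0x48
[2] flags=0011 NE?T → r1=0xe5
[3] flags=0011 VC?F → skip
[4] flags=0010 → (cmp)
[5] flags=0010 LS?F → skip
[6] flags=0010 VC?T → r2=0xa0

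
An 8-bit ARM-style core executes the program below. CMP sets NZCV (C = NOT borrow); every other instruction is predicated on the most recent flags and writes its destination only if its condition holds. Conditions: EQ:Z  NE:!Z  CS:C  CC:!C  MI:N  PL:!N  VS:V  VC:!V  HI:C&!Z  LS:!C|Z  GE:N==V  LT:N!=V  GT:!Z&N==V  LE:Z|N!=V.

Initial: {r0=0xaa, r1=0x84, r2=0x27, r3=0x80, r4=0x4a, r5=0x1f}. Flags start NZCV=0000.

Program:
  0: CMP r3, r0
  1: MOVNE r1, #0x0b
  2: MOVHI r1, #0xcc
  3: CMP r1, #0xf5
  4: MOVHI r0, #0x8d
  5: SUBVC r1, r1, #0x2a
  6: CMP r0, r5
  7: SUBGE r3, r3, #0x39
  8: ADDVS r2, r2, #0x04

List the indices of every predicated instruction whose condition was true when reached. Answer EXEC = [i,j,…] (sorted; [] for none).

EXEC = [1,5]

[0] flags=1000 → (cmp)
[1] flags=1000 NE?T → r1=0x0b
[2] flags=1000 HI?F → skip
[3] flags=0000 → (cmp)
[4] flags=0000 HI?F → skip
[5] flags=0000 VC?T → r1=0xe1
[6] flags=1010 → (cmp)
[7] flags=1010 GE?F → skip
[8] flags=1010 VS?F → skip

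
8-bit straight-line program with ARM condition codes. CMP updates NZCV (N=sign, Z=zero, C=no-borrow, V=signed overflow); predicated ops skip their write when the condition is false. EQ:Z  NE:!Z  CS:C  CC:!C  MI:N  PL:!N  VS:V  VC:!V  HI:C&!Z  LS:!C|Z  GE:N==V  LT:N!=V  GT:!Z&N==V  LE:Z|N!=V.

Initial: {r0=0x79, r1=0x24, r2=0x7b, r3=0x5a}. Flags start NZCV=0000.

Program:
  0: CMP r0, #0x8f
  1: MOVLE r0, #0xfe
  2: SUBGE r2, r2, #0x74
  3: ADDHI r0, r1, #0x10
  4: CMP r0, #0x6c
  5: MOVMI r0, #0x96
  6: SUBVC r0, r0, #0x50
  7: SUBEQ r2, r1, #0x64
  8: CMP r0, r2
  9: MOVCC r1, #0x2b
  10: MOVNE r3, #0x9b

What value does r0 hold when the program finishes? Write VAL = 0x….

VAL = 0x29

0: ✓ CMP  NZCV=1001
1: · MOVLE
2: ✓ SUBGE  r2←0x07
3: · ADDHI
4: ✓ CMP  NZCV=0010
5: · MOVMI
6: ✓ SUBVC  r0←0x29
7: · SUBEQ
8: ✓ CMP  NZCV=0010
9: · MOVCC
10: ✓ MOVNE  r3←0x9b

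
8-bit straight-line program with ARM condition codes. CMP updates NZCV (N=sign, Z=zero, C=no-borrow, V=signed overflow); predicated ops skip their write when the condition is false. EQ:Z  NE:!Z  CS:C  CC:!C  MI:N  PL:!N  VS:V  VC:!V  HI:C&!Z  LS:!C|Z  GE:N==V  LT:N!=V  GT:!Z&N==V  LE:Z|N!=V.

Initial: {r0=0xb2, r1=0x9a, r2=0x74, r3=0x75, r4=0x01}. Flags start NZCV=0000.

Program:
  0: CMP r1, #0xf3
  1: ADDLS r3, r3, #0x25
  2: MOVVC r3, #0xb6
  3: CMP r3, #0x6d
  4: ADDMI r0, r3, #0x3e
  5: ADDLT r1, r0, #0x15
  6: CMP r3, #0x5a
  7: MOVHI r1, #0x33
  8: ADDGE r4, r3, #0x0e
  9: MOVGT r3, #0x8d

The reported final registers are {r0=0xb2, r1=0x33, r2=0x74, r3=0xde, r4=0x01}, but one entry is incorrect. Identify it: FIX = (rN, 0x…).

[0] flags=1000 → (cmp)
[1] flags=1000 LS?T → r3=0x9a
[2] flags=1000 VC?T → r3=0xb6
[3] flags=0011 → (cmp)
[4] flags=0011 MI?F → skip
[5] flags=0011 LT?T → r1=0xc7
[6] flags=0011 → (cmp)
[7] flags=0011 HI?T → r1=0x33
[8] flags=0011 GE?F → skip
[9] flags=0011 GT?F → skip

FIX = (r3, 0xb6)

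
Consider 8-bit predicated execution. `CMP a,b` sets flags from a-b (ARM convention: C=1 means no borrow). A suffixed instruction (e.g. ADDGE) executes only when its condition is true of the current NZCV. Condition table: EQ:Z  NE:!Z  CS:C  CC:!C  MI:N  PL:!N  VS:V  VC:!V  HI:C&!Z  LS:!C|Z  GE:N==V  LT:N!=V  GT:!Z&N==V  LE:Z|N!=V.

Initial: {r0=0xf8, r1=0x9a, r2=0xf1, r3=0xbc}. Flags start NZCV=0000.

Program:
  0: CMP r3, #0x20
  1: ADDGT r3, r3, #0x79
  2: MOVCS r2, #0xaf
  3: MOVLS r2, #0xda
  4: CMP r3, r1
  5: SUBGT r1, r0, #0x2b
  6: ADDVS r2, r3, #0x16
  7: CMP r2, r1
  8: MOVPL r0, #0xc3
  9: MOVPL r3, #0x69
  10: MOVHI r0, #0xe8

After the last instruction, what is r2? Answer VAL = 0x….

VAL = 0xaf

[0] flags=1010 → (cmp)
[1] flags=1010 GT?F → skip
[2] flags=1010 CS?T → r2=0xaf
[3] flags=1010 LS?F → skip
[4] flags=0010 → (cmp)
[5] flags=0010 GT?T → r1=0xcd
[6] flags=0010 VS?F → skip
[7] flags=1000 → (cmp)
[8] flags=1000 PL?F → skip
[9] flags=1000 PL?F → skip
[10] flags=1000 HI?F → skip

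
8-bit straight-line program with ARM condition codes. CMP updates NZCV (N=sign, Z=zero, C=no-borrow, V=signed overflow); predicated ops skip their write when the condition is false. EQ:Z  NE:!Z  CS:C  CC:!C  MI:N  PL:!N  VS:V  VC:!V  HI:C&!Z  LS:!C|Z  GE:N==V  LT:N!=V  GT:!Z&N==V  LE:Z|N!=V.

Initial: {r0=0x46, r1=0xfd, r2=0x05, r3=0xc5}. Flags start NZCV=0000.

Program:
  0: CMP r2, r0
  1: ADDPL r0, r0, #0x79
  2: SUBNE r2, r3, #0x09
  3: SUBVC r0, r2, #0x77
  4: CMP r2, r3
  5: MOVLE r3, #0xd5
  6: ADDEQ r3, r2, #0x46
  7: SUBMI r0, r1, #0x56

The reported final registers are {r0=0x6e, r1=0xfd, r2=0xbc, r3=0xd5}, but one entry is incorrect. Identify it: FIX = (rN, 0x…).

0: ✓ CMP  NZCV=1000
1: · ADDPL
2: ✓ SUBNE  r2←0xbc
3: ✓ SUBVC  r0←0x45
4: ✓ CMP  NZCV=1000
5: ✓ MOVLE  r3←0xd5
6: · ADDEQ
7: ✓ SUBMI  r0←0xa7

FIX = (r0, 0xa7)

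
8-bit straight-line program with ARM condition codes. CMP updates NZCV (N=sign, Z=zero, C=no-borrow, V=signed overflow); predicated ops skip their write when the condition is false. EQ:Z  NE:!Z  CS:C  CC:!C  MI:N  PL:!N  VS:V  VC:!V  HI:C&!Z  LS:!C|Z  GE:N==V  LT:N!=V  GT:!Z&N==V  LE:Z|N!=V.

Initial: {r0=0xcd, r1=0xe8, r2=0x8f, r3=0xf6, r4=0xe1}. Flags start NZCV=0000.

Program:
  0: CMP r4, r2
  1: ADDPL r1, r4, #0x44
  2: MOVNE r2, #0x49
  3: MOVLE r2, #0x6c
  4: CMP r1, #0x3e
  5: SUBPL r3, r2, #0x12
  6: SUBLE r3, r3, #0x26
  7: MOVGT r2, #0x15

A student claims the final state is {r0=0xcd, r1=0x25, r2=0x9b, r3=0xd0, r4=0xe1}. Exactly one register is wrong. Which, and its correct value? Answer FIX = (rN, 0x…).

FIX = (r2, 0x49)

[0] flags=0010 → (cmp)
[1] flags=0010 PL?T → r1=0x25
[2] flags=0010 NE?T → r2=0x49
[3] flags=0010 LE?F → skip
[4] flags=1000 → (cmp)
[5] flags=1000 PL?F → skip
[6] flags=1000 LE?T → r3=0xd0
[7] flags=1000 GT?F → skip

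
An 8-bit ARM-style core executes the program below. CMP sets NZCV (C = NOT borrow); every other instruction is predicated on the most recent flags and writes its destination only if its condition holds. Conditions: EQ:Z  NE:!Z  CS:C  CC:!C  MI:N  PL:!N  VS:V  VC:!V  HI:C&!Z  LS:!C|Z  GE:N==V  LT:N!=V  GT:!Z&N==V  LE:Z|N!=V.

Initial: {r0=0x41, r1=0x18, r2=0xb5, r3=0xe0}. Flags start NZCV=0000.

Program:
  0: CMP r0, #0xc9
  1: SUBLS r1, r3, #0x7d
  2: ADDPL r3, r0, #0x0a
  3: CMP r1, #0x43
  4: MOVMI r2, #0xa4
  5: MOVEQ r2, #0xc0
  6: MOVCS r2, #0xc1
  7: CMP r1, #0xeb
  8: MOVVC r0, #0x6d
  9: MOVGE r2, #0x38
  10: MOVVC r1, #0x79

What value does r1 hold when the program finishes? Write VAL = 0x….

0: ✓ CMP  NZCV=0000
1: ✓ SUBLS  r1←0x63
2: ✓ ADDPL  r3←0x4b
3: ✓ CMP  NZCV=0010
4: · MOVMI
5: · MOVEQ
6: ✓ MOVCS  r2←0xc1
7: ✓ CMP  NZCV=0000
8: ✓ MOVVC  r0←0x6d
9: ✓ MOVGE  r2←0x38
10: ✓ MOVVC  r1←0x79

VAL = 0x79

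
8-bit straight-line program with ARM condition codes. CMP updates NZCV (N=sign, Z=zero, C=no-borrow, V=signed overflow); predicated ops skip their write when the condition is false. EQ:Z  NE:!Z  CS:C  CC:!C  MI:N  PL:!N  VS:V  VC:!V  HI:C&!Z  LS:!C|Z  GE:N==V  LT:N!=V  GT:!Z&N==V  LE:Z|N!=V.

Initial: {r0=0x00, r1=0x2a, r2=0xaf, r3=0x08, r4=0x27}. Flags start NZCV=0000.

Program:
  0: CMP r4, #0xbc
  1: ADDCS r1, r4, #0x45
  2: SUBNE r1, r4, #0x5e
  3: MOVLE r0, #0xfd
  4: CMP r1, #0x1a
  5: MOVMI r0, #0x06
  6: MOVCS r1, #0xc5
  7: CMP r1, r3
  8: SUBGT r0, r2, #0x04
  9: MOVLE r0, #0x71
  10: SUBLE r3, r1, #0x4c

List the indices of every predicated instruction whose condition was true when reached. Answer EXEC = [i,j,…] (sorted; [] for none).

0: ✓ CMP  NZCV=0000
1: · ADDCS
2: ✓ SUBNE  r1←0xc9
3: · MOVLE
4: ✓ CMP  NZCV=1010
5: ✓ MOVMI  r0←0x06
6: ✓ MOVCS  r1←0xc5
7: ✓ CMP  NZCV=1010
8: · SUBGT
9: ✓ MOVLE  r0←0x71
10: ✓ SUBLE  r3←0x79

EXEC = [2,5,6,9,10]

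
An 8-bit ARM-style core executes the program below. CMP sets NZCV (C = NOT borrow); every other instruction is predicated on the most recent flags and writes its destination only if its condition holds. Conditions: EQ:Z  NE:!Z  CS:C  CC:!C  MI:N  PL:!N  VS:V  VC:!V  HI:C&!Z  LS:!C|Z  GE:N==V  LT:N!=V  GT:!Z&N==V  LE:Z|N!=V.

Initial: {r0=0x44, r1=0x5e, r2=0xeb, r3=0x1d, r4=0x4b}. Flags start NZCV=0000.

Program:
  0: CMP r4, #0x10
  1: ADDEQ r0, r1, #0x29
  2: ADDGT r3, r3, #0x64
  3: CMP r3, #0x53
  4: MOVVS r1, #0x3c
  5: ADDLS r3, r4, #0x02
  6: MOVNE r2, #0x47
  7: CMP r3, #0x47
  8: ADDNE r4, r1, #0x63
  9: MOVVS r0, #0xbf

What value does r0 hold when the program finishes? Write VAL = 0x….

VAL = 0xbf

[0] flags=0010 → (cmp)
[1] flags=0010 EQ?F → skip
[2] flags=0010 GT?T → r3=0x81
[3] flags=0011 → (cmp)
[4] flags=0011 VS?T → r1=0x3c
[5] flags=0011 LS?F → skip
[6] flags=0011 NE?T → r2=0x47
[7] flags=0011 → (cmp)
[8] flags=0011 NE?T → r4=0x9f
[9] flags=0011 VS?T → r0=0xbf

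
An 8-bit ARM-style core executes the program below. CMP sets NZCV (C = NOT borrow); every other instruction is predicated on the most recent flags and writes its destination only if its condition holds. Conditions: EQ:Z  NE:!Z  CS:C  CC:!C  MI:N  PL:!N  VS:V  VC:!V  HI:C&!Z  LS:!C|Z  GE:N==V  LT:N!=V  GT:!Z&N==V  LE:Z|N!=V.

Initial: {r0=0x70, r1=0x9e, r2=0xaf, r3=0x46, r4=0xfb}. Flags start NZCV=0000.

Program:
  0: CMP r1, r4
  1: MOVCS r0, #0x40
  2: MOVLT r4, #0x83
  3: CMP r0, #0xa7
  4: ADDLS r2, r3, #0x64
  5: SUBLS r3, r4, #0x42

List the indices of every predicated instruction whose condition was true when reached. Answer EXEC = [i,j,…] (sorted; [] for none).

[0] flags=1000 → (cmp)
[1] flags=1000 CS?F → skip
[2] flags=1000 LT?T → r4=0x83
[3] flags=1001 → (cmp)
[4] flags=1001 LS?T → r2=0xaa
[5] flags=1001 LS?T → r3=0x41

EXEC = [2,4,5]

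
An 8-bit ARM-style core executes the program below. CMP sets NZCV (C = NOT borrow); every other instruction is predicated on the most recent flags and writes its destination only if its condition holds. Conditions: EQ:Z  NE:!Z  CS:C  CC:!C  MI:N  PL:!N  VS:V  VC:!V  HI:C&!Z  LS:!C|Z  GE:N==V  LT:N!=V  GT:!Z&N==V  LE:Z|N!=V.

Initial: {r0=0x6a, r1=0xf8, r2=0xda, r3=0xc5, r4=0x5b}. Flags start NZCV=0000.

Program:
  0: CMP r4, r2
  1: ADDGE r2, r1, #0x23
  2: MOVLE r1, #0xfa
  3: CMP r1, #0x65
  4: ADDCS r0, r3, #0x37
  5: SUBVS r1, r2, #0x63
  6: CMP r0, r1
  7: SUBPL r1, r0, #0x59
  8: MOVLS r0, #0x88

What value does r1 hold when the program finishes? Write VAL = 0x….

VAL = 0xa3

0: ✓ CMP  NZCV=1001
1: ✓ ADDGE  r2←0x1b
2: · MOVLE
3: ✓ CMP  NZCV=1010
4: ✓ ADDCS  r0←0xfc
5: · SUBVS
6: ✓ CMP  NZCV=0010
7: ✓ SUBPL  r1←0xa3
8: · MOVLS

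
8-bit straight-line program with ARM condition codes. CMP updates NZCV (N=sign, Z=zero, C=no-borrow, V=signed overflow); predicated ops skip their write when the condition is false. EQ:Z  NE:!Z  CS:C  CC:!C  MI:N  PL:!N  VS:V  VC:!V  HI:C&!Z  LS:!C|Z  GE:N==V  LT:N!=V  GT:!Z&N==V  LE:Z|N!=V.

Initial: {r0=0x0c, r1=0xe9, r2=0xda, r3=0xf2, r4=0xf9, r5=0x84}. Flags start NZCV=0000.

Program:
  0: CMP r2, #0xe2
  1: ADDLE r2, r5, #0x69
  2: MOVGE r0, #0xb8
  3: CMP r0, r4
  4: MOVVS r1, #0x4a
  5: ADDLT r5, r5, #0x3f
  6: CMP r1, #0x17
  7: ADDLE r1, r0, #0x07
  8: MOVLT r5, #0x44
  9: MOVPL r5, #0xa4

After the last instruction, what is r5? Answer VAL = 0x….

0: ✓ CMP  NZCV=1000
1: ✓ ADDLE  r2←0xed
2: · MOVGE
3: ✓ CMP  NZCV=0000
4: · MOVVS
5: · ADDLT
6: ✓ CMP  NZCV=1010
7: ✓ ADDLE  r1←0x13
8: ✓ MOVLT  r5←0x44
9: · MOVPL

VAL = 0x44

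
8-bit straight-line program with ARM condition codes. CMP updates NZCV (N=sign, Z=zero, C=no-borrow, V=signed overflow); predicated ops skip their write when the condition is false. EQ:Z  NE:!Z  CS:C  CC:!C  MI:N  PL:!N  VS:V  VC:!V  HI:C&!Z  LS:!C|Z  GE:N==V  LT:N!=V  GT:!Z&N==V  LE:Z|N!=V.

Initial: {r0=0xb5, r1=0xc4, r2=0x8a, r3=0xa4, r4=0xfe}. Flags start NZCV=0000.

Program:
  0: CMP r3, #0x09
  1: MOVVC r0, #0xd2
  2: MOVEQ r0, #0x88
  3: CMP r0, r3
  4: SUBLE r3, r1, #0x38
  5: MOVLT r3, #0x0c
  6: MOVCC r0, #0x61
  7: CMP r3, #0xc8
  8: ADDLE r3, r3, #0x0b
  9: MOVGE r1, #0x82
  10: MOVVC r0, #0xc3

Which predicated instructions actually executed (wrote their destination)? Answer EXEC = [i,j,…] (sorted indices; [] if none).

[0] flags=1010 → (cmp)
[1] flags=1010 VC?T → r0=0xd2
[2] flags=1010 EQ?F → skip
[3] flags=0010 → (cmp)
[4] flags=0010 LE?F → skip
[5] flags=0010 LT?F → skip
[6] flags=0010 CC?F → skip
[7] flags=1000 → (cmp)
[8] flags=1000 LE?T → r3=0xaf
[9] flags=1000 GE?F → skip
[10] flags=1000 VC?T → r0=0xc3

EXEC = [1,8,10]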